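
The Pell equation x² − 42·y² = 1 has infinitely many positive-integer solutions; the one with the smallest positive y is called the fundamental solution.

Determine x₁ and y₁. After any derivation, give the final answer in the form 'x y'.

13 2

d=42: √d = [6; 2,12] (ℓ=2, even), read p_1/q_1
k=0  a_k=6  p_k/q_k = 6/1
k=1  a_k=2  p_k/q_k = 13/2
→ (13, 2).  Check: 13²=169, 42·2²=168, difference 1.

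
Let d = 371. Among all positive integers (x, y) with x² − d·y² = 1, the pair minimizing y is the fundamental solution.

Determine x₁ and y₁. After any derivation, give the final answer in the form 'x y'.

[19; 3,1,4,1,3,38] for √371; ℓ=6 ⇒ convergent index 5
k=0  a_k=19  p_k/q_k = 19/1
k=1  a_k=3  p_k/q_k = 58/3
…
k=3  a_k=4  p_k/q_k = 366/19
k=4  a_k=1  p_k/q_k = 443/23
k=5  a_k=3  p_k/q_k = 1695/88
(x₁, y₁) = (1695, 88);  1695² − 371·88² = 1 ✓

1695 88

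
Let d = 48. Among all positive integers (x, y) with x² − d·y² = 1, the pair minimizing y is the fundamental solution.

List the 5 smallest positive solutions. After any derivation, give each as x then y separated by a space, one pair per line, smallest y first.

7 1
97 14
1351 195
18817 2716
262087 37829

√48 = [6; 1,12, …], period ℓ=2 (even) → k=1
a_0=6:  p_0=6·1+0=6,  q_0=6·0+1=1
a_1=1:  p_1=1·6+1=7,  q_1=1·1+0=1
(x₁, y₁) = (7, 1);  7² − 48·1² = 1 ✓
k=2:  x_2 = 7·7+48·1·1 = 97,  y_2 = 7·1+1·7 = 14
k=3:  x_3 = 7·97+48·1·14 = 1351,  y_3 = 7·14+1·97 = 195
k=4:  x_4 = 7·1351+48·1·195 = 18817,  y_4 = 7·195+1·1351 = 2716
k=5:  x_5 = 7·18817+48·1·2716 = 262087,  y_5 = 7·2716+1·18817 = 37829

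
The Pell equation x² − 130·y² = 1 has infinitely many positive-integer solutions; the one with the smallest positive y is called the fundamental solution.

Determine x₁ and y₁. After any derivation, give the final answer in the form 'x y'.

6499 570

[11; 2,2,22] for √130; ℓ=3 ⇒ convergent index 5
step 0: (11, 1)  from 11·(1,0) + (0,1)
step 1: (23, 2)  from 2·(11,1) + (1,0)
…
step 3: (1277, 112)  from 22·(57,5) + (23,2)
step 4: (2611, 229)  from 2·(1277,112) + (57,5)
step 5: (6499, 570)  from 2·(2611,229) + (1277,112)
fundamental: x₁=6499, y₁=570  (since 42237001 − 130·324900 = 1)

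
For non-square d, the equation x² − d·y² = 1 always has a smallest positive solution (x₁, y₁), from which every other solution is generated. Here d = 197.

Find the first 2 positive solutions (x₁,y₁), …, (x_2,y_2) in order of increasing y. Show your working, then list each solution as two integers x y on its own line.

393 28
308897 22008

d=197: √d = [14; 28] (ℓ=1, odd), read p_1/q_1
a_0=14:  p_0=14·1+0=14,  q_0=14·0+1=1
a_1=28:  p_1=28·14+1=393,  q_1=28·1+0=28
→ (393, 28).  Check: 393²=154449, 197·28²=154448, difference 1.
(393+28√197)^2 = 308897 + 22008√197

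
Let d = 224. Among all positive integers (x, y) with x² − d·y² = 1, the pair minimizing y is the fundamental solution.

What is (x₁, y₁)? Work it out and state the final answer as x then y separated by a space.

√224 = [14; 1,28, …], period ℓ=2 (even) → k=1
step 0: (14, 1)  from 14·(1,0) + (0,1)
step 1: (15, 1)  from 1·(14,1) + (1,0)
fundamental: x₁=15, y₁=1  (since 225 − 224·1 = 1)

15 1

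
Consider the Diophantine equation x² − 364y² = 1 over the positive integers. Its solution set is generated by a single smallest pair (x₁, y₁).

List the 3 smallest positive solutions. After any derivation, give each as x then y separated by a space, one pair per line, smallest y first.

[19; 12,1,2,3,1,8,1,3,2,1,12,38] for √364; ℓ=12 ⇒ convergent index 11
k=0  a_k=19  p_k/q_k = 19/1
…
k=2  a_k=1  p_k/q_k = 248/13
…
k=4  a_k=3  p_k/q_k = 2423/127
…
k=8  a_k=3  p_k/q_k = 119872/6283
…
k=10  a_k=1  p_k/q_k = 390371/20461
k=11  a_k=12  p_k/q_k = 4954951/259710
(x₁, y₁) = (4954951, 259710);  4954951² − 364·259710² = 1 ✓
(x_2, y_2) = (4954951·4954951 + 364·259710·259710, 4954951·259710 + 259710·4954951) = (49103078824801, 2573700648420)
(x_3, y_3) = (4954951·49103078824801 + 364·259710·2573700648420, 4954951·2573700648420 + 259710·49103078824801) = (486606699052048124551, 25505121203178395130)

4954951 259710
49103078824801 2573700648420
486606699052048124551 25505121203178395130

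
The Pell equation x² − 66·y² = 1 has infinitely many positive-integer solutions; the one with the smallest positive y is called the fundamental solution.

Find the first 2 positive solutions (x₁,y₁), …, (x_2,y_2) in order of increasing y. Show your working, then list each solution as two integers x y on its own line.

√66 → a₀=8, period (8,16); ℓ=2 even so k=1
k=0  a_k=8  p_k/q_k = 8/1
k=1  a_k=8  p_k/q_k = 65/8
fundamental: x₁=65, y₁=8  (since 4225 − 66·64 = 1)
k=2:  x_2 = 65·65+66·8·8 = 8449,  y_2 = 65·8+8·65 = 1040

65 8
8449 1040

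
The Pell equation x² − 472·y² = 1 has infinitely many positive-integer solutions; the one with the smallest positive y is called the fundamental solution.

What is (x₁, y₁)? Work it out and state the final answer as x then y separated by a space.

[21; 1,2,1,1,1,…,2,1,42] for √472; ℓ=14 ⇒ convergent index 13
step 0: (21, 1)  from 21·(1,0) + (0,1)
…
step 3: (87, 4)  from 1·(65,3) + (22,1)
step 4: (152, 7)  from 1·(87,4) + (65,3)
…
step 6: (1108, 51)  from 4·(239,11) + (152,7)
…
step 9: (30003, 1381)  from 1·(24224,1115) + (5779,266)
…
step 12: (222687, 10250)  from 2·(84230,3877) + (54227,2496)
step 13: (306917, 14127)  from 1·(222687,10250) + (84230,3877)
→ (306917, 14127).  Check: 306917²=94198044889, 472·14127²=94198044888, difference 1.

306917 14127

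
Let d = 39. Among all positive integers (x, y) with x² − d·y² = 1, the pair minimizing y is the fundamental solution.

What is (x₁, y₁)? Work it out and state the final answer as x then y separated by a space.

25 4

√39 = [6; 4,12, …], period ℓ=2 (even) → k=1
i=0: a=6 ⇒ p=6, q=1
i=1: a=4 ⇒ p=25, q=4
fundamental: x₁=25, y₁=4  (since 625 − 39·16 = 1)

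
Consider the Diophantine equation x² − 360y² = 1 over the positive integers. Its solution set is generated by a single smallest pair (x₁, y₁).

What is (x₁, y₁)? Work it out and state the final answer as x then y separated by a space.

19 1

d=360: √d = [18; 1,36] (ℓ=2, even), read p_1/q_1
a_0=18:  p_0=18·1+0=18,  q_0=18·0+1=1
a_1=1:  p_1=1·18+1=19,  q_1=1·1+0=1
(x₁, y₁) = (19, 1);  19² − 360·1² = 1 ✓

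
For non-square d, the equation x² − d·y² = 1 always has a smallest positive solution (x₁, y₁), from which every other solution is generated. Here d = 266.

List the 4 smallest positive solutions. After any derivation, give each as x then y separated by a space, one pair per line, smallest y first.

685 42
938449 57540
1285674445 78829758
1761373051201 107996710920

√266 = [16; 3,4,3,32, …], period ℓ=4 (even) → k=3
i=0: a=16 ⇒ p=16, q=1
…
i=2: a=4 ⇒ p=212, q=13
i=3: a=3 ⇒ p=685, q=42
(x₁, y₁) = (685, 42);  685² − 266·42² = 1 ✓
n=2: (685,42)∘(685,42) = (685·685+266·42·42, 685·42+42·685) = (938449,57540)
n=3: (938449,57540)∘(685,42) = (685·938449+266·42·57540, 685·57540+42·938449) = (1285674445,78829758)
n=4: (1285674445,78829758)∘(685,42) = (685·1285674445+266·42·78829758, 685·78829758+42·1285674445) = (1761373051201,107996710920)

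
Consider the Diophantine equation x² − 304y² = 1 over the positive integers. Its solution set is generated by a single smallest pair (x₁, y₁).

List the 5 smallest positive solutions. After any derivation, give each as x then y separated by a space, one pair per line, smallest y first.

√304 = [17; 2,3,2,1,1,1,1,1,2,3,2,34, …], period ℓ=12 (even) → k=11
i=0: a=17 ⇒ p=17, q=1
i=1: a=2 ⇒ p=35, q=2
i=2: a=3 ⇒ p=122, q=7
…
i=4: a=1 ⇒ p=401, q=23
i=5: a=1 ⇒ p=680, q=39
…
i=9: a=2 ⇒ p=7445, q=427
i=10: a=3 ⇒ p=25177, q=1444
i=11: a=2 ⇒ p=57799, q=3315
(x₁, y₁) = (57799, 3315);  57799² − 304·3315² = 1 ✓
k=2:  x_2 = 57799·57799+304·3315·3315 = 6681448801,  y_2 = 57799·3315+3315·57799 = 383207370
k=3:  x_3 = 57799·6681448801+304·3315·383207370 = 772362118440199,  y_3 = 57799·383207370+3315·6681448801 = 44298005553945
k=4:  x_4 = 57799·772362118440199+304·3315·44298005553945 = 89283516160768675201,  y_4 = 57799·44298005553945+3315·772362118440199 = 5120760845641726740
k=5:  x_5 = 57799·89283516160768675201+304·3315·5120760845641726740 = 10320995900380175197444999,  y_5 = 57799·5120760845641726740+3315·89283516160768675201 = 591949712190194322136575

57799 3315
6681448801 383207370
772362118440199 44298005553945
89283516160768675201 5120760845641726740
10320995900380175197444999 591949712190194322136575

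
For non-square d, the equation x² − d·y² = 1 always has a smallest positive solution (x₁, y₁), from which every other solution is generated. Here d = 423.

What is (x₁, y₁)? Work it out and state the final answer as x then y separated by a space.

4607 224

[20; 1,1,3,4,3,1,1,40] for √423; ℓ=8 ⇒ convergent index 7
step 0: (20, 1)  from 20·(1,0) + (0,1)
step 1: (21, 1)  from 1·(20,1) + (1,0)
step 2: (41, 2)  from 1·(21,1) + (20,1)
step 3: (144, 7)  from 3·(41,2) + (21,1)
step 4: (617, 30)  from 4·(144,7) + (41,2)
step 5: (1995, 97)  from 3·(617,30) + (144,7)
step 6: (2612, 127)  from 1·(1995,97) + (617,30)
step 7: (4607, 224)  from 1·(2612,127) + (1995,97)
fundamental: x₁=4607, y₁=224  (since 21224449 − 423·50176 = 1)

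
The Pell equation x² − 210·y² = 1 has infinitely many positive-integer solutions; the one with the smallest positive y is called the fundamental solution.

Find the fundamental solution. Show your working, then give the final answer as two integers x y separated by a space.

29 2

√210 = [14; 2,28, …], period ℓ=2 (even) → k=1
i=0: a=14 ⇒ p=14, q=1
i=1: a=2 ⇒ p=29, q=2
→ (29, 2).  Check: 29²=841, 210·2²=840, difference 1.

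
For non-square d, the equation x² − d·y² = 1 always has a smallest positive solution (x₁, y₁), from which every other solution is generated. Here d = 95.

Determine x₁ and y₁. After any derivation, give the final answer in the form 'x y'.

√95 → a₀=9, period (1,2,1,18); ℓ=4 even so k=3
i=0: a=9 ⇒ p=9, q=1
…
i=2: a=2 ⇒ p=29, q=3
i=3: a=1 ⇒ p=39, q=4
fundamental: x₁=39, y₁=4  (since 1521 − 95·16 = 1)

39 4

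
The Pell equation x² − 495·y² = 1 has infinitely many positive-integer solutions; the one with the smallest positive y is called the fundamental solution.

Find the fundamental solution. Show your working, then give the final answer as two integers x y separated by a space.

89 4

d=495: √d = [22; 4,44] (ℓ=2, even), read p_1/q_1
a_0=22:  p_0=22·1+0=22,  q_0=22·0+1=1
a_1=4:  p_1=4·22+1=89,  q_1=4·1+0=4
fundamental: x₁=89, y₁=4  (since 7921 − 495·16 = 1)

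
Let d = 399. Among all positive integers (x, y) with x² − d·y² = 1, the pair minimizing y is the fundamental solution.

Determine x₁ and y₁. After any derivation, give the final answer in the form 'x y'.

20 1

[19; 1,38] for √399; ℓ=2 ⇒ convergent index 1
k=0  a_k=19  p_k/q_k = 19/1
k=1  a_k=1  p_k/q_k = 20/1
fundamental: x₁=20, y₁=1  (since 400 − 399·1 = 1)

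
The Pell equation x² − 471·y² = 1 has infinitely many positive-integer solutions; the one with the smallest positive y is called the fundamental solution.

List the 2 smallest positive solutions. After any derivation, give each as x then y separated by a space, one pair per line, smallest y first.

[21; 1,2,2,1,3,…,2,1,42] for √471; ℓ=14 ⇒ convergent index 13
i=0: a=21 ⇒ p=21, q=1
i=1: a=1 ⇒ p=22, q=1
i=2: a=2 ⇒ p=65, q=3
i=3: a=2 ⇒ p=152, q=7
…
i=5: a=3 ⇒ p=803, q=37
…
i=7: a=14 ⇒ p=48809, q=2249
…
i=9: a=3 ⇒ p=644804, q=29711
i=10: a=1 ⇒ p=843469, q=38865
i=11: a=2 ⇒ p=2331742, q=107441
i=12: a=2 ⇒ p=5506953, q=253747
i=13: a=1 ⇒ p=7838695, q=361188
fundamental: x₁=7838695, y₁=361188  (since 61445139303025 − 471·130456771344 = 1)
(7838695+361188√471)^2 = 122890278606049 + 5662485139320√471

7838695 361188
122890278606049 5662485139320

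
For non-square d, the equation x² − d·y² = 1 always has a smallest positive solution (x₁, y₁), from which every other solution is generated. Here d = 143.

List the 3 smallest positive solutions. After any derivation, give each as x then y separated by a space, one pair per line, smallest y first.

[11; 1,22] for √143; ℓ=2 ⇒ convergent index 1
a_0=11:  p_0=11·1+0=11,  q_0=11·0+1=1
a_1=1:  p_1=1·11+1=12,  q_1=1·1+0=1
→ (12, 1).  Check: 12²=144, 143·1²=143, difference 1.
n=2: (12,1)∘(12,1) = (12·12+143·1·1, 12·1+1·12) = (287,24)
n=3: (287,24)∘(12,1) = (12·287+143·1·24, 12·24+1·287) = (6876,575)

12 1
287 24
6876 575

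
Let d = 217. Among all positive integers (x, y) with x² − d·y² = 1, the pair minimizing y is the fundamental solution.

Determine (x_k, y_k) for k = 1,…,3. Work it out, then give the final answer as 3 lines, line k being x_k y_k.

[14; 1,2,1,2,1,…,2,1,28] for √217; ℓ=16 ⇒ convergent index 15
step 0: (14, 1)  from 14·(1,0) + (0,1)
step 1: (15, 1)  from 1·(14,1) + (1,0)
…
step 3: (59, 4)  from 1·(44,3) + (15,1)
…
step 5: (221, 15)  from 1·(162,11) + (59,4)
…
step 8: (15055, 1022)  from 4·(3668,249) + (383,26)
step 9: (139163, 9447)  from 9·(15055,1022) + (3668,249)
step 10: (154218, 10469)  from 1·(139163,9447) + (15055,1022)
step 11: (293381, 19916)  from 1·(154218,10469) + (139163,9447)
step 12: (740980, 50301)  from 2·(293381,19916) + (154218,10469)
…
step 14: (2809702, 190735)  from 2·(1034361,70217) + (740980,50301)
step 15: (3844063, 260952)  from 1·(2809702,190735) + (1034361,70217)
(x₁, y₁) = (3844063, 260952);  3844063² − 217·260952² = 1 ✓
k=2:  x_2 = 3844063·3844063+217·260952·260952 = 29553640695937,  y_2 = 3844063·260952+260952·3844063 = 2006231855952
k=3:  x_3 = 3844063·29553640695937+217·260952·2006231855952 = 227212113429087499999,  y_3 = 3844063·2006231855952+260952·29553640695937 = 15424163293772565000

3844063 260952
29553640695937 2006231855952
227212113429087499999 15424163293772565000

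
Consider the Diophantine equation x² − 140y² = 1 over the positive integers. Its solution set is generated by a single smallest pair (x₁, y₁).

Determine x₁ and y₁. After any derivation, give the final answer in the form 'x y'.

√140 = [11; 1,4,1,22, …], period ℓ=4 (even) → k=3
i=0: a=11 ⇒ p=11, q=1
i=1: a=1 ⇒ p=12, q=1
i=2: a=4 ⇒ p=59, q=5
i=3: a=1 ⇒ p=71, q=6
(x₁, y₁) = (71, 6);  71² − 140·6² = 1 ✓

71 6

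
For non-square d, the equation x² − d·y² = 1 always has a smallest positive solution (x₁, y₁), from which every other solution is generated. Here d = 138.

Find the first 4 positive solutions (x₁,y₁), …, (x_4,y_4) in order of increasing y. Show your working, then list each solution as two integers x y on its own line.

d=138: √d = [11; 1,2,1,22] (ℓ=4, even), read p_3/q_3
step 0: (11, 1)  from 11·(1,0) + (0,1)
…
step 2: (35, 3)  from 2·(12,1) + (11,1)
step 3: (47, 4)  from 1·(35,3) + (12,1)
→ (47, 4).  Check: 47²=2209, 138·4²=2208, difference 1.
k=2:  x_2 = 47·47+138·4·4 = 4417,  y_2 = 47·4+4·47 = 376
k=3:  x_3 = 47·4417+138·4·376 = 415151,  y_3 = 47·376+4·4417 = 35340
k=4:  x_4 = 47·415151+138·4·35340 = 39019777,  y_4 = 47·35340+4·415151 = 3321584

47 4
4417 376
415151 35340
39019777 3321584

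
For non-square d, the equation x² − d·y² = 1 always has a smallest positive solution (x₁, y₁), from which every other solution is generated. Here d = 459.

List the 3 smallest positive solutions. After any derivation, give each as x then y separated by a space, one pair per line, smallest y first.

499850 23331
499700044999 23324000700
499550134985000450 23317003499766669

√459 = [21; 2,2,1,4,21,4,1,2,2,42, …], period ℓ=10 (even) → k=9
i=0: a=21 ⇒ p=21, q=1
i=1: a=2 ⇒ p=43, q=2
i=2: a=2 ⇒ p=107, q=5
i=3: a=1 ⇒ p=150, q=7
…
i=5: a=21 ⇒ p=14997, q=700
i=6: a=4 ⇒ p=60695, q=2833
i=7: a=1 ⇒ p=75692, q=3533
i=8: a=2 ⇒ p=212079, q=9899
i=9: a=2 ⇒ p=499850, q=23331
→ (499850, 23331).  Check: 499850²=249850022500, 459·23331²=249850022499, difference 1.
k=2:  x_2 = 499850·499850+459·23331·23331 = 499700044999,  y_2 = 499850·23331+23331·499850 = 23324000700
k=3:  x_3 = 499850·499700044999+459·23331·23324000700 = 499550134985000450,  y_3 = 499850·23324000700+23331·499700044999 = 23317003499766669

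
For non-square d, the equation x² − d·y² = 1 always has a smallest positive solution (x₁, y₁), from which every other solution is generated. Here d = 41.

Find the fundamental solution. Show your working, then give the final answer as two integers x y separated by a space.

2049 320

d=41: √d = [6; 2,2,12] (ℓ=3, odd), read p_5/q_5
step 0: (6, 1)  from 6·(1,0) + (0,1)
step 1: (13, 2)  from 2·(6,1) + (1,0)
…
step 4: (826, 129)  from 2·(397,62) + (32,5)
step 5: (2049, 320)  from 2·(826,129) + (397,62)
→ (2049, 320).  Check: 2049²=4198401, 41·320²=4198400, difference 1.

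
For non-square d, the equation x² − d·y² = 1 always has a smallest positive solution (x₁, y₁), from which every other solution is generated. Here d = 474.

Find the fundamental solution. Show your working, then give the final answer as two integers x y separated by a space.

193549 8890

[21; 1,3,2,1,1,…,3,1,42] for √474; ℓ=14 ⇒ convergent index 13
k=0  a_k=21  p_k/q_k = 21/1
k=1  a_k=1  p_k/q_k = 22/1
…
k=4  a_k=1  p_k/q_k = 283/13
…
k=6  a_k=1  p_k/q_k = 762/35
k=7  a_k=6  p_k/q_k = 5051/232
k=8  a_k=1  p_k/q_k = 5813/267
k=9  a_k=1  p_k/q_k = 10864/499
…
k=11  a_k=2  p_k/q_k = 44218/2031
k=12  a_k=3  p_k/q_k = 149331/6859
k=13  a_k=1  p_k/q_k = 193549/8890
(x₁, y₁) = (193549, 8890);  193549² − 474·8890² = 1 ✓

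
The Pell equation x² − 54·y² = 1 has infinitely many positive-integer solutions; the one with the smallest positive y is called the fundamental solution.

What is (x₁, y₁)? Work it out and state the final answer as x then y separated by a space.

√54 = [7; 2,1,6,1,2,14, …], period ℓ=6 (even) → k=5
i=0: a=7 ⇒ p=7, q=1
…
i=2: a=1 ⇒ p=22, q=3
i=3: a=6 ⇒ p=147, q=20
i=4: a=1 ⇒ p=169, q=23
i=5: a=2 ⇒ p=485, q=66
→ (485, 66).  Check: 485²=235225, 54·66²=235224, difference 1.

485 66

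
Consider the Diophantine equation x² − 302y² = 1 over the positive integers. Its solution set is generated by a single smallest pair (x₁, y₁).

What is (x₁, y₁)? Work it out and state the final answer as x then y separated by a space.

d=302: √d = [17; 2,1,1,1,4,…,1,2,34] (ℓ=16, even), read p_15/q_15
k=0  a_k=17  p_k/q_k = 17/1
k=1  a_k=2  p_k/q_k = 35/2
…
k=3  a_k=1  p_k/q_k = 87/5
…
k=5  a_k=4  p_k/q_k = 643/37
k=6  a_k=2  p_k/q_k = 1425/82
k=7  a_k=1  p_k/q_k = 2068/119
…
k=10  a_k=2  p_k/q_k = 107675/6196
…
k=13  a_k=1  p_k/q_k = 1042237/59974
k=14  a_k=1  p_k/q_k = 1617193/93059
k=15  a_k=2  p_k/q_k = 4276623/246092
→ (4276623, 246092).  Check: 4276623²=18289504284129, 302·246092²=18289504284128, difference 1.

4276623 246092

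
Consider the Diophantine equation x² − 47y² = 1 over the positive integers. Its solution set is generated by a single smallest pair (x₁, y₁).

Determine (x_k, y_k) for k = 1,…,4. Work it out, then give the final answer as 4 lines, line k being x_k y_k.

[6; 1,5,1,12] for √47; ℓ=4 ⇒ convergent index 3
step 0: (6, 1)  from 6·(1,0) + (0,1)
step 1: (7, 1)  from 1·(6,1) + (1,0)
step 2: (41, 6)  from 5·(7,1) + (6,1)
step 3: (48, 7)  from 1·(41,6) + (7,1)
(x₁, y₁) = (48, 7);  48² − 47·7² = 1 ✓
(48+7√47)^2 = 4607 + 672√47
(48+7√47)^3 = 442224 + 64505√47
(48+7√47)^4 = 42448897 + 6191808√47

48 7
4607 672
442224 64505
42448897 6191808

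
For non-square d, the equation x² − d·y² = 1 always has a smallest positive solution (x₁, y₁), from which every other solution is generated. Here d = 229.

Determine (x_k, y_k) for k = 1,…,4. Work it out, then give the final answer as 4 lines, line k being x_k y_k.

[15; 7,1,1,7,30] for √229; ℓ=5 ⇒ convergent index 9
i=0: a=15 ⇒ p=15, q=1
…
i=2: a=1 ⇒ p=121, q=8
…
i=4: a=7 ⇒ p=1710, q=113
i=5: a=30 ⇒ p=51527, q=3405
i=6: a=7 ⇒ p=362399, q=23948
…
i=8: a=1 ⇒ p=776325, q=51301
i=9: a=7 ⇒ p=5848201, q=386460
(x₁, y₁) = (5848201, 386460);  5848201² − 229·386460² = 1 ✓
(5848201+386460√229)^2 = 68402909872801 + 4520191516920√229
(5848201+386460√229)^3 = 800067931842043513801 + 52869977098885735380√229
(5848201+386460√229)^4 = 9357916158133073035999171201 + 618388505879356792878585840√229

5848201 386460
68402909872801 4520191516920
800067931842043513801 52869977098885735380
9357916158133073035999171201 618388505879356792878585840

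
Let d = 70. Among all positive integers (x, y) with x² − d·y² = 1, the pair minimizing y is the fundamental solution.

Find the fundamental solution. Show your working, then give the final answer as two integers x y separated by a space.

√70 → a₀=8, period (2,1,2,1,2,16); ℓ=6 even so k=5
k=0  a_k=8  p_k/q_k = 8/1
k=1  a_k=2  p_k/q_k = 17/2
k=2  a_k=1  p_k/q_k = 25/3
k=3  a_k=2  p_k/q_k = 67/8
k=4  a_k=1  p_k/q_k = 92/11
k=5  a_k=2  p_k/q_k = 251/30
→ (251, 30).  Check: 251²=63001, 70·30²=63000, difference 1.

251 30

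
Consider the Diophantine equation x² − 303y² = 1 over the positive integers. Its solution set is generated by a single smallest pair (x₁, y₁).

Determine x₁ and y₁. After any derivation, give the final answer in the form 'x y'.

d=303: √d = [17; 2,2,5,2,2,34] (ℓ=6, even), read p_5/q_5
step 0: (17, 1)  from 17·(1,0) + (0,1)
step 1: (35, 2)  from 2·(17,1) + (1,0)
step 2: (87, 5)  from 2·(35,2) + (17,1)
step 3: (470, 27)  from 5·(87,5) + (35,2)
step 4: (1027, 59)  from 2·(470,27) + (87,5)
step 5: (2524, 145)  from 2·(1027,59) + (470,27)
fundamental: x₁=2524, y₁=145  (since 6370576 − 303·21025 = 1)

2524 145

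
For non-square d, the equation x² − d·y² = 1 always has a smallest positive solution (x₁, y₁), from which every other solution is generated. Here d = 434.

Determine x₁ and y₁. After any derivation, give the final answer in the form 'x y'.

125 6

√434 = [20; 1,4,1,40, …], period ℓ=4 (even) → k=3
step 0: (20, 1)  from 20·(1,0) + (0,1)
…
step 2: (104, 5)  from 4·(21,1) + (20,1)
step 3: (125, 6)  from 1·(104,5) + (21,1)
(x₁, y₁) = (125, 6);  125² − 434·6² = 1 ✓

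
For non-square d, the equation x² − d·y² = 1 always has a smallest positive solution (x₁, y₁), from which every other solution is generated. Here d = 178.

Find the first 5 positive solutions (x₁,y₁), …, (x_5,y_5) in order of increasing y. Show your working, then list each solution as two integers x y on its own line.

1601 120
5126401 384240
16414734401 1230336360
52559974425601 3939536640480
168297021696040001 12614395092480600

[13; 2,1,12,1,2,26] for √178; ℓ=6 ⇒ convergent index 5
i=0: a=13 ⇒ p=13, q=1
i=1: a=2 ⇒ p=27, q=2
…
i=3: a=12 ⇒ p=507, q=38
i=4: a=1 ⇒ p=547, q=41
i=5: a=2 ⇒ p=1601, q=120
fundamental: x₁=1601, y₁=120  (since 2563201 − 178·14400 = 1)
n=2: (1601,120)∘(1601,120) = (1601·1601+178·120·120, 1601·120+120·1601) = (5126401,384240)
n=3: (5126401,384240)∘(1601,120) = (1601·5126401+178·120·384240, 1601·384240+120·5126401) = (16414734401,1230336360)
n=4: (16414734401,1230336360)∘(1601,120) = (1601·16414734401+178·120·1230336360, 1601·1230336360+120·16414734401) = (52559974425601,3939536640480)
n=5: (52559974425601,3939536640480)∘(1601,120) = (1601·52559974425601+178·120·3939536640480, 1601·3939536640480+120·52559974425601) = (168297021696040001,12614395092480600)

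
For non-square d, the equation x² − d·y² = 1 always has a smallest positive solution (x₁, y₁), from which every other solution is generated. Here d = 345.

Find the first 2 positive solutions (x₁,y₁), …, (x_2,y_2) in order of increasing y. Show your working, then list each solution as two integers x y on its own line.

√345 → a₀=18, period (1,1,2,1,6,1,2,1,1,36); ℓ=10 even so k=9
step 0: (18, 1)  from 18·(1,0) + (0,1)
…
step 2: (37, 2)  from 1·(19,1) + (18,1)
step 3: (93, 5)  from 2·(37,2) + (19,1)
step 4: (130, 7)  from 1·(93,5) + (37,2)
…
step 8: (3882, 209)  from 1·(2879,155) + (1003,54)
step 9: (6761, 364)  from 1·(3882,209) + (2879,155)
→ (6761, 364).  Check: 6761²=45711121, 345·364²=45711120, difference 1.
(6761+364√345)^2 = 91422241 + 4922008√345

6761 364
91422241 4922008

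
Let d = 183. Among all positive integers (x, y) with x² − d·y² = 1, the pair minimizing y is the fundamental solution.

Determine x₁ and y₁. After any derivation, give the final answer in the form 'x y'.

√183 = [13; 1,1,8,1,1,26, …], period ℓ=6 (even) → k=5
step 0: (13, 1)  from 13·(1,0) + (0,1)
step 1: (14, 1)  from 1·(13,1) + (1,0)
step 2: (27, 2)  from 1·(14,1) + (13,1)
step 3: (230, 17)  from 8·(27,2) + (14,1)
step 4: (257, 19)  from 1·(230,17) + (27,2)
step 5: (487, 36)  from 1·(257,19) + (230,17)
→ (487, 36).  Check: 487²=237169, 183·36²=237168, difference 1.

487 36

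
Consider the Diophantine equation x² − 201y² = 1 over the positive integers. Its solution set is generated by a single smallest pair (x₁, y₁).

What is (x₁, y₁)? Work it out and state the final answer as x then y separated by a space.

[14; 5,1,1,1,2,…,1,5,28] for √201; ℓ=14 ⇒ convergent index 13
step 0: (14, 1)  from 14·(1,0) + (0,1)
…
step 2: (85, 6)  from 1·(71,5) + (14,1)
step 3: (156, 11)  from 1·(85,6) + (71,5)
step 4: (241, 17)  from 1·(156,11) + (85,6)
step 5: (638, 45)  from 2·(241,17) + (156,11)
…
step 8: (8549, 603)  from 1·(7670,541) + (879,62)
step 9: (24768, 1747)  from 2·(8549,603) + (7670,541)
step 10: (33317, 2350)  from 1·(24768,1747) + (8549,603)
step 11: (58085, 4097)  from 1·(33317,2350) + (24768,1747)
step 12: (91402, 6447)  from 1·(58085,4097) + (33317,2350)
step 13: (515095, 36332)  from 5·(91402,6447) + (58085,4097)
fundamental: x₁=515095, y₁=36332  (since 265322859025 − 201·1320014224 = 1)

515095 36332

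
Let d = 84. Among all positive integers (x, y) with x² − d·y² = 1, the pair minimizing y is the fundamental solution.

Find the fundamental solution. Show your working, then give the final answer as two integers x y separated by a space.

√84 = [9; 6,18, …], period ℓ=2 (even) → k=1
step 0: (9, 1)  from 9·(1,0) + (0,1)
step 1: (55, 6)  from 6·(9,1) + (1,0)
(x₁, y₁) = (55, 6);  55² − 84·6² = 1 ✓

55 6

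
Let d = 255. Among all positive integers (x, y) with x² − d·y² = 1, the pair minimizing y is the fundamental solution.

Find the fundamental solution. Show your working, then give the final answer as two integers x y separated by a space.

√255 = [15; 1,30, …], period ℓ=2 (even) → k=1
i=0: a=15 ⇒ p=15, q=1
i=1: a=1 ⇒ p=16, q=1
fundamental: x₁=16, y₁=1  (since 256 − 255·1 = 1)

16 1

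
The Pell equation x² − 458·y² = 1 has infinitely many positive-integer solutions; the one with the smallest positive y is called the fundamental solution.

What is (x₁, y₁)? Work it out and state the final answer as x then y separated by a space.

22899 1070

√458 → a₀=21, period (2,2,42); ℓ=3 odd so k=5
step 0: (21, 1)  from 21·(1,0) + (0,1)
step 1: (43, 2)  from 2·(21,1) + (1,0)
step 2: (107, 5)  from 2·(43,2) + (21,1)
…
step 4: (9181, 429)  from 2·(4537,212) + (107,5)
step 5: (22899, 1070)  from 2·(9181,429) + (4537,212)
fundamental: x₁=22899, y₁=1070  (since 524364201 − 458·1144900 = 1)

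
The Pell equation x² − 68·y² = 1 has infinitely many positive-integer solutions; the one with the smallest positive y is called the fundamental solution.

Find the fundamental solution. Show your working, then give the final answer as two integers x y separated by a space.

√68 = [8; 4,16, …], period ℓ=2 (even) → k=1
k=0  a_k=8  p_k/q_k = 8/1
k=1  a_k=4  p_k/q_k = 33/4
→ (33, 4).  Check: 33²=1089, 68·4²=1088, difference 1.

33 4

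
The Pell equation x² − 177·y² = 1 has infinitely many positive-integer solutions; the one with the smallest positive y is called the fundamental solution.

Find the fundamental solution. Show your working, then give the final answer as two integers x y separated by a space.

62423 4692

[13; 3,3,2,8,2,3,3,26] for √177; ℓ=8 ⇒ convergent index 7
i=0: a=13 ⇒ p=13, q=1
…
i=3: a=2 ⇒ p=306, q=23
…
i=6: a=3 ⇒ p=18985, q=1427
i=7: a=3 ⇒ p=62423, q=4692
→ (62423, 4692).  Check: 62423²=3896630929, 177·4692²=3896630928, difference 1.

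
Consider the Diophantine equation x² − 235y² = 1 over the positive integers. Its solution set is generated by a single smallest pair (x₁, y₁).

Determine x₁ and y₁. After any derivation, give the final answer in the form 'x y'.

46 3

d=235: √d = [15; 3,30] (ℓ=2, even), read p_1/q_1
i=0: a=15 ⇒ p=15, q=1
i=1: a=3 ⇒ p=46, q=3
→ (46, 3).  Check: 46²=2116, 235·3²=2115, difference 1.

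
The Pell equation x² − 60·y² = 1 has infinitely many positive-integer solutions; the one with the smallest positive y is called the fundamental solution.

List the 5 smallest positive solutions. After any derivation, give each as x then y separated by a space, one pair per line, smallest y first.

d=60: √d = [7; 1,2,1,14] (ℓ=4, even), read p_3/q_3
k=0  a_k=7  p_k/q_k = 7/1
k=1  a_k=1  p_k/q_k = 8/1
k=2  a_k=2  p_k/q_k = 23/3
k=3  a_k=1  p_k/q_k = 31/4
fundamental: x₁=31, y₁=4  (since 961 − 60·16 = 1)
(31+4√60)^2 = 1921 + 248√60
(31+4√60)^3 = 119071 + 15372√60
(31+4√60)^4 = 7380481 + 952816√60
(31+4√60)^5 = 457470751 + 59059220√60

31 4
1921 248
119071 15372
7380481 952816
457470751 59059220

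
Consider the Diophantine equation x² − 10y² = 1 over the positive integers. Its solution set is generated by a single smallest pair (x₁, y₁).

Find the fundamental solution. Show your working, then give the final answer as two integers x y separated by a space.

19 6

[3; 6] for √10; ℓ=1 ⇒ convergent index 1
k=0  a_k=3  p_k/q_k = 3/1
k=1  a_k=6  p_k/q_k = 19/6
→ (19, 6).  Check: 19²=361, 10·6²=360, difference 1.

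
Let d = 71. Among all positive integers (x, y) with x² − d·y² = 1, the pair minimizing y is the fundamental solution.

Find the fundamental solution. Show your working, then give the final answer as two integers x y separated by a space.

d=71: √d = [8; 2,2,1,7,1,2,2,16] (ℓ=8, even), read p_7/q_7
a_0=8:  p_0=8·1+0=8,  q_0=8·0+1=1
a_1=2:  p_1=2·8+1=17,  q_1=2·1+0=2
a_2=2:  p_2=2·17+8=42,  q_2=2·2+1=5
a_3=1:  p_3=1·42+17=59,  q_3=1·5+2=7
a_4=7:  p_4=7·59+42=455,  q_4=7·7+5=54
a_5=1:  p_5=1·455+59=514,  q_5=1·54+7=61
a_6=2:  p_6=2·514+455=1483,  q_6=2·61+54=176
a_7=2:  p_7=2·1483+514=3480,  q_7=2·176+61=413
(x₁, y₁) = (3480, 413);  3480² − 71·413² = 1 ✓

3480 413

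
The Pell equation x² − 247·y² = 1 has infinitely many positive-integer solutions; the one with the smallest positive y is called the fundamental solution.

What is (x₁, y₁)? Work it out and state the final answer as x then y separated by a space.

[15; 1,2,1,1,9,1,9,1,1,2,1,30] for √247; ℓ=12 ⇒ convergent index 11
i=0: a=15 ⇒ p=15, q=1
i=1: a=1 ⇒ p=16, q=1
i=2: a=2 ⇒ p=47, q=3
…
i=5: a=9 ⇒ p=1053, q=67
…
i=8: a=1 ⇒ p=12683, q=807
i=9: a=1 ⇒ p=24203, q=1540
i=10: a=2 ⇒ p=61089, q=3887
i=11: a=1 ⇒ p=85292, q=5427
fundamental: x₁=85292, y₁=5427  (since 7274725264 − 247·29452329 = 1)

85292 5427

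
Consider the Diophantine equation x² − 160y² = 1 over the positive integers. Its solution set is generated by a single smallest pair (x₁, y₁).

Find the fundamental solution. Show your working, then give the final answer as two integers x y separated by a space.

[12; 1,1,1,5,1,1,1,24] for √160; ℓ=8 ⇒ convergent index 7
k=0  a_k=12  p_k/q_k = 12/1
k=1  a_k=1  p_k/q_k = 13/1
k=2  a_k=1  p_k/q_k = 25/2
…
k=4  a_k=5  p_k/q_k = 215/17
…
k=6  a_k=1  p_k/q_k = 468/37
k=7  a_k=1  p_k/q_k = 721/57
fundamental: x₁=721, y₁=57  (since 519841 − 160·3249 = 1)

721 57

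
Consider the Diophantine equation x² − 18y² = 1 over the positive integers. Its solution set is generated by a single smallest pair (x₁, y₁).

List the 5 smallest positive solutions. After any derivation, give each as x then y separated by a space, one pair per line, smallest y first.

d=18: √d = [4; 4,8] (ℓ=2, even), read p_1/q_1
k=0  a_k=4  p_k/q_k = 4/1
k=1  a_k=4  p_k/q_k = 17/4
(x₁, y₁) = (17, 4);  17² − 18·4² = 1 ✓
n=2: (17,4)∘(17,4) = (17·17+18·4·4, 17·4+4·17) = (577,136)
n=3: (577,136)∘(17,4) = (17·577+18·4·136, 17·136+4·577) = (19601,4620)
n=4: (19601,4620)∘(17,4) = (17·19601+18·4·4620, 17·4620+4·19601) = (665857,156944)
n=5: (665857,156944)∘(17,4) = (17·665857+18·4·156944, 17·156944+4·665857) = (22619537,5331476)

17 4
577 136
19601 4620
665857 156944
22619537 5331476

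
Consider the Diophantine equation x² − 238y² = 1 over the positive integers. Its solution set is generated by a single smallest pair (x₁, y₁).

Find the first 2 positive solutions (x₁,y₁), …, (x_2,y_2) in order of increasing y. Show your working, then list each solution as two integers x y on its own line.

d=238: √d = [15; 2,2,1,14,1,2,2,30] (ℓ=8, even), read p_7/q_7
k=0  a_k=15  p_k/q_k = 15/1
…
k=5  a_k=1  p_k/q_k = 1697/110
k=6  a_k=2  p_k/q_k = 4983/323
k=7  a_k=2  p_k/q_k = 11663/756
→ (11663, 756).  Check: 11663²=136025569, 238·756²=136025568, difference 1.
(x_2, y_2) = (11663·11663 + 238·756·756, 11663·756 + 756·11663) = (272051137, 17634456)

11663 756
272051137 17634456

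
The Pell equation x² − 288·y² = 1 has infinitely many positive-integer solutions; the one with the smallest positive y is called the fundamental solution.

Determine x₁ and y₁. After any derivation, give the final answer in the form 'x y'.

√288 → a₀=16, period (1,32); ℓ=2 even so k=1
i=0: a=16 ⇒ p=16, q=1
i=1: a=1 ⇒ p=17, q=1
fundamental: x₁=17, y₁=1  (since 289 − 288·1 = 1)

17 1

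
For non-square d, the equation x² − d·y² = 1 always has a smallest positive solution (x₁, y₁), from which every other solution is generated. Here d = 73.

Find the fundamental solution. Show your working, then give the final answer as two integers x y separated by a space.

2281249 267000

√73 → a₀=8, period (1,1,5,5,1,1,16); ℓ=7 odd so k=13
a_0=8:  p_0=8·1+0=8,  q_0=8·0+1=1
a_1=1:  p_1=1·8+1=9,  q_1=1·1+0=1
a_2=1:  p_2=1·9+8=17,  q_2=1·1+1=2
a_3=5:  p_3=5·17+9=94,  q_3=5·2+1=11
…
a_5=1:  p_5=1·487+94=581,  q_5=1·57+11=68
a_6=1:  p_6=1·581+487=1068,  q_6=1·68+57=125
…
a_8=1:  p_8=1·17669+1068=18737,  q_8=1·2068+125=2193
a_9=1:  p_9=1·18737+17669=36406,  q_9=1·2193+2068=4261
a_10=5:  p_10=5·36406+18737=200767,  q_10=5·4261+2193=23498
a_11=5:  p_11=5·200767+36406=1040241,  q_11=5·23498+4261=121751
a_12=1:  p_12=1·1040241+200767=1241008,  q_12=1·121751+23498=145249
a_13=1:  p_13=1·1241008+1040241=2281249,  q_13=1·145249+121751=267000
fundamental: x₁=2281249, y₁=267000  (since 5204097000001 − 73·71289000000 = 1)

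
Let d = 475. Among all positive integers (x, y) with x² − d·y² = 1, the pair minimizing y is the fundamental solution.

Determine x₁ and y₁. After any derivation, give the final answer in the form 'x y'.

[21; 1,3,1,6,2,6,1,3,1,42] for √475; ℓ=10 ⇒ convergent index 9
k=0  a_k=21  p_k/q_k = 21/1
k=1  a_k=1  p_k/q_k = 22/1
k=2  a_k=3  p_k/q_k = 87/4
k=3  a_k=1  p_k/q_k = 109/5
k=4  a_k=6  p_k/q_k = 741/34
k=5  a_k=2  p_k/q_k = 1591/73
…
k=7  a_k=1  p_k/q_k = 11878/545
k=8  a_k=3  p_k/q_k = 45921/2107
k=9  a_k=1  p_k/q_k = 57799/2652
fundamental: x₁=57799, y₁=2652  (since 3340724401 − 475·7033104 = 1)

57799 2652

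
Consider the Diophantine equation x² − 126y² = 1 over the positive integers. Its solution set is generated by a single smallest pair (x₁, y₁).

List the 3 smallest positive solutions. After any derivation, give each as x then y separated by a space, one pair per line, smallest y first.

√126 → a₀=11, period (4,2,4,22); ℓ=4 even so k=3
i=0: a=11 ⇒ p=11, q=1
…
i=2: a=2 ⇒ p=101, q=9
i=3: a=4 ⇒ p=449, q=40
fundamental: x₁=449, y₁=40  (since 201601 − 126·1600 = 1)
n=2: (449,40)∘(449,40) = (449·449+126·40·40, 449·40+40·449) = (403201,35920)
n=3: (403201,35920)∘(449,40) = (449·403201+126·40·35920, 449·35920+40·403201) = (362074049,32256120)

449 40
403201 35920
362074049 32256120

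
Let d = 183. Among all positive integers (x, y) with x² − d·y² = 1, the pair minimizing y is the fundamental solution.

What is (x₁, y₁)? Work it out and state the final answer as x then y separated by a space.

d=183: √d = [13; 1,1,8,1,1,26] (ℓ=6, even), read p_5/q_5
a_0=13:  p_0=13·1+0=13,  q_0=13·0+1=1
a_1=1:  p_1=1·13+1=14,  q_1=1·1+0=1
a_2=1:  p_2=1·14+13=27,  q_2=1·1+1=2
a_3=8:  p_3=8·27+14=230,  q_3=8·2+1=17
a_4=1:  p_4=1·230+27=257,  q_4=1·17+2=19
a_5=1:  p_5=1·257+230=487,  q_5=1·19+17=36
→ (487, 36).  Check: 487²=237169, 183·36²=237168, difference 1.

487 36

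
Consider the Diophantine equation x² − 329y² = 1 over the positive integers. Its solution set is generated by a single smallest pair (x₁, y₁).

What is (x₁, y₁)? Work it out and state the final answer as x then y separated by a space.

2376415 131016

√329 = [18; 7,4,2,1,1,4,1,1,2,4,7,36, …], period ℓ=12 (even) → k=11
step 0: (18, 1)  from 18·(1,0) + (0,1)
…
step 3: (1179, 65)  from 2·(526,29) + (127,7)
step 4: (1705, 94)  from 1·(1179,65) + (526,29)
…
step 6: (13241, 730)  from 4·(2884,159) + (1705,94)
step 7: (16125, 889)  from 1·(13241,730) + (2884,159)
step 8: (29366, 1619)  from 1·(16125,889) + (13241,730)
step 9: (74857, 4127)  from 2·(29366,1619) + (16125,889)
step 10: (328794, 18127)  from 4·(74857,4127) + (29366,1619)
step 11: (2376415, 131016)  from 7·(328794,18127) + (74857,4127)
→ (2376415, 131016).  Check: 2376415²=5647348252225, 329·131016²=5647348252224, difference 1.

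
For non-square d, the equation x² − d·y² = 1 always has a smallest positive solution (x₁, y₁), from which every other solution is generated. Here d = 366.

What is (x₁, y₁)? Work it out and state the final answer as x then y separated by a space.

√366 = [19; 7,1,1,1,2,12,2,1,1,1,7,38, …], period ℓ=12 (even) → k=11
step 0: (19, 1)  from 19·(1,0) + (0,1)
…
step 2: (153, 8)  from 1·(134,7) + (19,1)
…
step 4: (440, 23)  from 1·(287,15) + (153,8)
step 5: (1167, 61)  from 2·(440,23) + (287,15)
step 6: (14444, 755)  from 12·(1167,61) + (440,23)
…
step 8: (44499, 2326)  from 1·(30055,1571) + (14444,755)
step 9: (74554, 3897)  from 1·(44499,2326) + (30055,1571)
step 10: (119053, 6223)  from 1·(74554,3897) + (44499,2326)
step 11: (907925, 47458)  from 7·(119053,6223) + (74554,3897)
(x₁, y₁) = (907925, 47458);  907925² − 366·47458² = 1 ✓

907925 47458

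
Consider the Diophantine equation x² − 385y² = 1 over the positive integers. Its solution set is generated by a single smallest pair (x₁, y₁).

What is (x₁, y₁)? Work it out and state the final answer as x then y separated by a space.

√385 → a₀=19, period (1,1,1,1,1,…,1,1,38); ℓ=16 even so k=15
a_0=19:  p_0=19·1+0=19,  q_0=19·0+1=1
a_1=1:  p_1=1·19+1=20,  q_1=1·1+0=1
…
a_7=1:  p_7=1·569+157=726,  q_7=1·29+8=37
a_8=2:  p_8=2·726+569=2021,  q_8=2·37+29=103
…
a_10=3:  p_10=3·2747+2021=10262,  q_10=3·140+103=523
a_11=1:  p_11=1·10262+2747=13009,  q_11=1·523+140=663
a_12=1:  p_12=1·13009+10262=23271,  q_12=1·663+523=1186
a_13=1:  p_13=1·23271+13009=36280,  q_13=1·1186+663=1849
a_14=1:  p_14=1·36280+23271=59551,  q_14=1·1849+1186=3035
a_15=1:  p_15=1·59551+36280=95831,  q_15=1·3035+1849=4884
fundamental: x₁=95831, y₁=4884  (since 9183580561 − 385·23853456 = 1)

95831 4884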